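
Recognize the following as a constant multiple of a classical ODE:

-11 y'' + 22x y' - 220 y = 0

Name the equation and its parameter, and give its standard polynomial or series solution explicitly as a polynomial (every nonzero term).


All three coefficients share the factor -11; dividing through by -11 gives  y'' - 2x y' + 20 y = 0.
This matches the Hermite equation y'' - 2x y' + 2n y = 0 with 2n = 20, so n = 10; the polynomial solution is H_10(x).
With y = sum_k a_k x^k, matching x^k gives (k+2)(k+1) a_{k+2} = 2(k - n) a_k = 2(k - 10) a_k. The right side vanishes at k = 10, so the series with the parity of 10 terminates at degree 10.
Standard normalization: leading coefficient of H_n is 2^n, so a_10 = 2^10 = 1024. Work downward with a_k = (k+1)(k+2) a_{k+2} / (2(k - n)):
  a_8 = (9)(10)(1024) / (2(8 - 10)) = 92160/(-4) = -23040
  a_6 = (7)(8)(-23040) / (2(6 - 10)) = -1290240/(-8) = 161280
  a_4 = (5)(6)(161280) / (2(4 - 10)) = 4838400/(-12) = -403200
  a_2 = (3)(4)(-403200) / (2(2 - 10)) = -4838400/(-16) = 302400
  a_0 = (1)(2)(302400) / (2(0 - 10)) = 604800/(-20) = -30240
Hence H_10(x) = 1024 x^10 - 23040 x^8 + 161280 x^6 - 403200 x^4 + 302400 x^2 - 30240.

H_10(x); series = 1024 x^10 - 23040 x^8 + 161280 x^6 - 403200 x^4 + 302400 x^2 - 30240


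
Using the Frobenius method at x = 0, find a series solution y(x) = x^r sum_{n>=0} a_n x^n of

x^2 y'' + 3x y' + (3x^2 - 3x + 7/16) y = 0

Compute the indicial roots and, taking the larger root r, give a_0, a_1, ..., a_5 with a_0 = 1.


Write in Frobenius form y'' + (p(x)/x) y' + (q(x)/x^2) y = 0:
  p(x) = 3,  q(x) = 3x^2 - 3x + 7/16.
Indicial equation: r(r-1) + (3) r + (7/16) = 0 -> roots r_1 = -1/4, r_2 = -7/4.
Take r = r_1 = -1/4. Let y(x) = x^r sum_{n>=0} a_n x^n with a_0 = 1.
Substitute y = x^r sum a_n x^n and match x^{r+n}. The recurrence is
  D(n) a_n - 3 a_{n-1} + 3 a_{n-2} = 0,  where D(n) = (r+n)(r+n-1) + (3)(r+n) + (7/16).
  a_n = [3 a_{n-1} - 3 a_{n-2}] / D(n).
Since the indicial polynomial factors as (r - r_1)(r - r_2), D(n) = (r_1 + n - r_1)(r_1 + n - r_2) = n(n + 3/2).
Evaluating step by step (a_0 = 1):
  n = 1: D(1) = 1(1 + 3/2) = 5/2; numerator = 3(1) = 3; a_1 = (3)/(5/2) = 6/5
  n = 2: D(2) = 2(2 + 3/2) = 7; numerator = 3(6/5) - 3(1) = 3/5; a_2 = (3/5)/(7) = 3/35
  n = 3: D(3) = 3(3 + 3/2) = 27/2; numerator = 3(3/35) - 3(6/5) = -117/35; a_3 = (-117/35)/(27/2) = -26/105
  n = 4: D(4) = 4(4 + 3/2) = 22; numerator = 3(-26/105) - 3(3/35) = -1; a_4 = (-1)/(22) = -1/22
  n = 5: D(5) = 5(5 + 3/2) = 65/2; numerator = 3(-1/22) - 3(-26/105) = 467/770; a_5 = (467/770)/(65/2) = 467/25025

r = -1/4; a_0 = 1; a_1 = 6/5; a_2 = 3/35; a_3 = -26/105; a_4 = -1/22; a_5 = 467/25025


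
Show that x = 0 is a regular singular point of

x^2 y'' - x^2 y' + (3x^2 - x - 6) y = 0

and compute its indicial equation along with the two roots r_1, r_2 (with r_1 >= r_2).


Divide by x^2 to reach normal form y'' + P_1(x) y' + P_2(x) y = 0 with P_1(x) = -1 and P_2(x) = 3 - 1/x - 6/x^2.
x = 0 is a singular point because the y-coefficient 3 - 1/x - 6/x^2 has a pole at x = 0.
It is a regular singular point because x P_1(x) = p(x) = -x and x^2 P_2(x) = q(x) = 3x^2 - x - 6 are polynomials, hence analytic at x = 0.
p(0) = 0,  q(0) = -6.
Indicial equation: r(r-1) + p(0) r + q(0) = 0, i.e. r^2 + (p(0) - 1) r + q(0) = 0, i.e. r^2 - 1 r - 6 = 0.
Discriminant: (-1)^2 - 4(-6) = 25, so r = (1 ± 5)/2.
Solving: r_1 = 3, r_2 = -2.

indicial: r^2 - 1 r - 6 = 0; roots r_1 = 3, r_2 = -2


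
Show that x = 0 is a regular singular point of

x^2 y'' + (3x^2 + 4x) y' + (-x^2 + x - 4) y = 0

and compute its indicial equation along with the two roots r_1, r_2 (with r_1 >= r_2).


Divide by x^2 to reach normal form y'' + P_1(x) y' + P_2(x) y = 0 with P_1(x) = 3 + 4/x and P_2(x) = -1 + 1/x - 4/x^2.
x = 0 is a singular point because the y'-coefficient 3 + 4/x has a pole at x = 0 and the y-coefficient -1 + 1/x - 4/x^2 has a pole at x = 0.
It is a regular singular point because x P_1(x) = p(x) = 3x + 4 and x^2 P_2(x) = q(x) = -x^2 + x - 4 are polynomials, hence analytic at x = 0.
p(0) = 4,  q(0) = -4.
Indicial equation: r(r-1) + p(0) r + q(0) = 0, i.e. r^2 + (p(0) - 1) r + q(0) = 0, i.e. r^2 + 3 r - 4 = 0.
Discriminant: (3)^2 - 4(-4) = 25, so r = (-3 ± 5)/2.
Solving: r_1 = 1, r_2 = -4.

indicial: r^2 + 3 r - 4 = 0; roots r_1 = 1, r_2 = -4


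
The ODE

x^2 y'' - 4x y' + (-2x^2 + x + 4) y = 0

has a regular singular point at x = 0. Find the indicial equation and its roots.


Divide by x^2 to reach normal form y'' + P_1(x) y' + P_2(x) y = 0 with P_1(x) = -4/x and P_2(x) = -2 + 1/x + 4/x^2.
x = 0 is a singular point because the y'-coefficient -4/x has a pole at x = 0 and the y-coefficient -2 + 1/x + 4/x^2 has a pole at x = 0.
It is a regular singular point because x P_1(x) = p(x) = -4 and x^2 P_2(x) = q(x) = -2x^2 + x + 4 are polynomials, hence analytic at x = 0.
p(0) = -4,  q(0) = 4.
Indicial equation: r(r-1) + p(0) r + q(0) = 0, i.e. r^2 + (p(0) - 1) r + q(0) = 0, i.e. r^2 - 5 r + 4 = 0.
Discriminant: (-5)^2 - 4(4) = 9, so r = (5 ± 3)/2.
Solving: r_1 = 4, r_2 = 1.

indicial: r^2 - 5 r + 4 = 0; roots r_1 = 4, r_2 = 1


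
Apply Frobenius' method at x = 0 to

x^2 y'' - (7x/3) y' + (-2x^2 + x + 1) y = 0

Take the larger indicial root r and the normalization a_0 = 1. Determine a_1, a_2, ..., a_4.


Write in Frobenius form y'' + (p(x)/x) y' + (q(x)/x^2) y = 0:
  p(x) = -7/3,  q(x) = -2x^2 + x + 1.
Indicial equation: r(r-1) + (-7/3) r + (1) = 0 -> roots r_1 = 3, r_2 = 1/3.
Take r = r_1 = 3. Let y(x) = x^r sum_{n>=0} a_n x^n with a_0 = 1.
Substitute y = x^r sum a_n x^n and match x^{r+n}. The recurrence is
  D(n) a_n + 1 a_{n-1} - 2 a_{n-2} = 0,  where D(n) = (r+n)(r+n-1) + (-7/3)(r+n) + (1).
  a_n = [-1 a_{n-1} + 2 a_{n-2}] / D(n).
Since the indicial polynomial factors as (r - r_1)(r - r_2), D(n) = (r_1 + n - r_1)(r_1 + n - r_2) = n(n + 8/3).
Evaluating step by step (a_0 = 1):
  n = 1: D(1) = 1(1 + 8/3) = 11/3; numerator = -1(1) = -1; a_1 = (-1)/(11/3) = -3/11
  n = 2: D(2) = 2(2 + 8/3) = 28/3; numerator = -1(-3/11) + 2(1) = 25/11; a_2 = (25/11)/(28/3) = 75/308
  n = 3: D(3) = 3(3 + 8/3) = 17; numerator = -1(75/308) + 2(-3/11) = -243/308; a_3 = (-243/308)/(17) = -243/5236
  n = 4: D(4) = 4(4 + 8/3) = 80/3; numerator = -1(-243/5236) + 2(75/308) = 399/748; a_4 = (399/748)/(80/3) = 1197/59840

r = 3; a_0 = 1; a_1 = -3/11; a_2 = 75/308; a_3 = -243/5236; a_4 = 1197/59840


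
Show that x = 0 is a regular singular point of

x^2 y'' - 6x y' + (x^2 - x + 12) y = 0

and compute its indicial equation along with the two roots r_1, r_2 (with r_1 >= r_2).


Divide by x^2 to reach normal form y'' + P_1(x) y' + P_2(x) y = 0 with P_1(x) = -6/x and P_2(x) = 1 - 1/x + 12/x^2.
x = 0 is a singular point because the y'-coefficient -6/x has a pole at x = 0 and the y-coefficient 1 - 1/x + 12/x^2 has a pole at x = 0.
It is a regular singular point because x P_1(x) = p(x) = -6 and x^2 P_2(x) = q(x) = x^2 - x + 12 are polynomials, hence analytic at x = 0.
p(0) = -6,  q(0) = 12.
Indicial equation: r(r-1) + p(0) r + q(0) = 0, i.e. r^2 + (p(0) - 1) r + q(0) = 0, i.e. r^2 - 7 r + 12 = 0.
Discriminant: (-7)^2 - 4(12) = 1, so r = (7 ± 1)/2.
Solving: r_1 = 4, r_2 = 3.

indicial: r^2 - 7 r + 12 = 0; roots r_1 = 4, r_2 = 3


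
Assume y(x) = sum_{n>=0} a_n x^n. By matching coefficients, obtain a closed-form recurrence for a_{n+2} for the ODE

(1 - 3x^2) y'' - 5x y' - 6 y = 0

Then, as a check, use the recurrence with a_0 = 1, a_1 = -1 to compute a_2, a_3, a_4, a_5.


Substitute y = sum_n a_n x^n.
(1 - 3 x^2) y'' contributes (n+2)(n+1) a_{n+2} - 3 n(n-1) a_n at x^n.
-5 x y'(x) contributes -5 n a_n at x^n.
-6 y(x) contributes -6 a_n at x^n.
Matching x^n: (n+2)(n+1) a_{n+2} + (-3 n(n-1) - 5 n - 6) a_n = 0.
Thus a_{n+2} = (3 n(n-1) + 5 n + 6) / ((n+1)(n+2)) * a_n.

Check with a_0 = 1, a_1 = -1 (apply the recurrence for n = 0, 1, 2, 3): a_0 = 1, a_1 = -1, a_2 = 3, a_3 = -11/6, a_4 = 11/2, a_5 = -143/40.

a_(n+2) = (3 n(n-1) + 5 n + 6) / ((n+1)(n+2)) * a_n; check: a_0 = 1, a_1 = -1, a_2 = 3, a_3 = -11/6, a_4 = 11/2, a_5 = -143/40


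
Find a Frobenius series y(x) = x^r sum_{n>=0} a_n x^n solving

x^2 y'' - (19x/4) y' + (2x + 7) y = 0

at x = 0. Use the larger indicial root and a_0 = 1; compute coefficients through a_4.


Write in Frobenius form y'' + (p(x)/x) y' + (q(x)/x^2) y = 0:
  p(x) = -19/4,  q(x) = 2x + 7.
Indicial equation: r(r-1) + (-19/4) r + (7) = 0 -> roots r_1 = 4, r_2 = 7/4.
Take r = r_1 = 4. Let y(x) = x^r sum_{n>=0} a_n x^n with a_0 = 1.
Substitute y = x^r sum a_n x^n and match x^{r+n}. The recurrence is
  D(n) a_n + 2 a_{n-1} = 0,  where D(n) = (r+n)(r+n-1) + (-19/4)(r+n) + (7).
  a_n = -2 / D(n) * a_{n-1}.
Since the indicial polynomial factors as (r - r_1)(r - r_2), D(n) = (r_1 + n - r_1)(r_1 + n - r_2) = n(n + 9/4).
Evaluating step by step (a_0 = 1):
  n = 1: D(1) = 1(1 + 9/4) = 13/4; numerator = -2(1) = -2; a_1 = (-2)/(13/4) = -8/13
  n = 2: D(2) = 2(2 + 9/4) = 17/2; numerator = -2(-8/13) = 16/13; a_2 = (16/13)/(17/2) = 32/221
  n = 3: D(3) = 3(3 + 9/4) = 63/4; numerator = -2(32/221) = -64/221; a_3 = (-64/221)/(63/4) = -256/13923
  n = 4: D(4) = 4(4 + 9/4) = 25; numerator = -2(-256/13923) = 512/13923; a_4 = (512/13923)/(25) = 512/348075

r = 4; a_0 = 1; a_1 = -8/13; a_2 = 32/221; a_3 = -256/13923; a_4 = 512/348075


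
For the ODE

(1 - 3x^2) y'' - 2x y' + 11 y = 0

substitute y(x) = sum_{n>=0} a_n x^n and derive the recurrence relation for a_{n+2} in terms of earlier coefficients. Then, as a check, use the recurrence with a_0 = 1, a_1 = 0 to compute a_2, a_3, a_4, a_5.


Substitute y = sum_n a_n x^n.
(1 - 3 x^2) y'' contributes (n+2)(n+1) a_{n+2} - 3 n(n-1) a_n at x^n.
-2 x y'(x) contributes -2 n a_n at x^n.
11 y(x) contributes 11 a_n at x^n.
Matching x^n: (n+2)(n+1) a_{n+2} + (-3 n(n-1) - 2 n + 11) a_n = 0.
Thus a_{n+2} = (3 n(n-1) + 2 n - 11) / ((n+1)(n+2)) * a_n.

Check with a_0 = 1, a_1 = 0 (apply the recurrence for n = 0, 1, 2, 3): a_0 = 1, a_1 = 0, a_2 = -11/2, a_3 = 0, a_4 = 11/24, a_5 = 0.

a_(n+2) = (3 n(n-1) + 2 n - 11) / ((n+1)(n+2)) * a_n; check: a_0 = 1, a_1 = 0, a_2 = -11/2, a_3 = 0, a_4 = 11/24, a_5 = 0


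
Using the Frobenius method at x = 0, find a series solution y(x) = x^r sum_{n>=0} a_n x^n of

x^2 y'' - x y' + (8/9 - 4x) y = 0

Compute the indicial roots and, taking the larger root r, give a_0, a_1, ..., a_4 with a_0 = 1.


Write in Frobenius form y'' + (p(x)/x) y' + (q(x)/x^2) y = 0:
  p(x) = -1,  q(x) = 8/9 - 4x.
Indicial equation: r(r-1) + (-1) r + (8/9) = 0 -> roots r_1 = 4/3, r_2 = 2/3.
Take r = r_1 = 4/3. Let y(x) = x^r sum_{n>=0} a_n x^n with a_0 = 1.
Substitute y = x^r sum a_n x^n and match x^{r+n}. The recurrence is
  D(n) a_n - 4 a_{n-1} = 0,  where D(n) = (r+n)(r+n-1) + (-1)(r+n) + (8/9).
  a_n = 4 / D(n) * a_{n-1}.
Since the indicial polynomial factors as (r - r_1)(r - r_2), D(n) = (r_1 + n - r_1)(r_1 + n - r_2) = n(n + 2/3).
Evaluating step by step (a_0 = 1):
  n = 1: D(1) = 1(1 + 2/3) = 5/3; numerator = 4(1) = 4; a_1 = (4)/(5/3) = 12/5
  n = 2: D(2) = 2(2 + 2/3) = 16/3; numerator = 4(12/5) = 48/5; a_2 = (48/5)/(16/3) = 9/5
  n = 3: D(3) = 3(3 + 2/3) = 11; numerator = 4(9/5) = 36/5; a_3 = (36/5)/(11) = 36/55
  n = 4: D(4) = 4(4 + 2/3) = 56/3; numerator = 4(36/55) = 144/55; a_4 = (144/55)/(56/3) = 54/385

r = 4/3; a_0 = 1; a_1 = 12/5; a_2 = 9/5; a_3 = 36/55; a_4 = 54/385


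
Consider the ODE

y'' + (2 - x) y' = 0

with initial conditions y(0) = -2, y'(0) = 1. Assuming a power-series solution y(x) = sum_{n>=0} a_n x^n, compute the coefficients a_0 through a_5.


Ansatz: y(x) = sum_{n>=0} a_n x^n, so y'(x) = sum_{n>=1} n a_n x^(n-1) and y''(x) = sum_{n>=2} n(n-1) a_n x^(n-2).
Substitute into P(x) y'' + Q(x) y' + R(x) y = 0 with P(x) = 1, Q(x) = 2 - x, R(x) = 0, and match powers of x.
Initial conditions: a_0 = -2, a_1 = 1.
Setting the coefficient of each power of x to zero and solving order by order (substituting the coefficients already found):
  x^0: 2 a_2 + 2 a_1 = 0  ->  2 a_2 = -2 a_1 = -2  ->  a_2 = -1
  x^1: 6 a_3 + 4 a_2 - a_1 = 0  ->  6 a_3 = -4 a_2 + a_1 = 5  ->  a_3 = 5/6
  x^2: 12 a_4 + 6 a_3 - 2 a_2 = 0  ->  12 a_4 = -6 a_3 + 2 a_2 = -7  ->  a_4 = -7/12
  x^3: 20 a_5 + 8 a_4 - 3 a_3 = 0  ->  20 a_5 = -8 a_4 + 3 a_3 = 43/6  ->  a_5 = 43/120
Truncated series: y(x) = -2 + x - x^2 + (5/6) x^3 - (7/12) x^4 + (43/120) x^5 + O(x^6).

a_0 = -2; a_1 = 1; a_2 = -1; a_3 = 5/6; a_4 = -7/12; a_5 = 43/120


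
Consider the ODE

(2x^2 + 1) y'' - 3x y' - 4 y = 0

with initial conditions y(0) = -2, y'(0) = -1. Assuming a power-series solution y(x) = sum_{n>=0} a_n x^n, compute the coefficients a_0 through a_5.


Ansatz: y(x) = sum_{n>=0} a_n x^n, so y'(x) = sum_{n>=1} n a_n x^(n-1) and y''(x) = sum_{n>=2} n(n-1) a_n x^(n-2).
Substitute into P(x) y'' + Q(x) y' + R(x) y = 0 with P(x) = 2x^2 + 1, Q(x) = -3x, R(x) = -4, and match powers of x.
Initial conditions: a_0 = -2, a_1 = -1.
Setting the coefficient of each power of x to zero and solving order by order (substituting the coefficients already found):
  x^0: 2 a_2 - 4 a_0 = 0  ->  2 a_2 = 4 a_0 = -8  ->  a_2 = -4
  x^1: 6 a_3 - 7 a_1 = 0  ->  6 a_3 = 7 a_1 = -7  ->  a_3 = -7/6
  x^2: 12 a_4 - 6 a_2 = 0  ->  12 a_4 = 6 a_2 = -24  ->  a_4 = -2
  x^3: 20 a_5 - a_3 = 0  ->  20 a_5 = a_3 = -7/6  ->  a_5 = -7/120
Truncated series: y(x) = -2 - x - 4 x^2 - (7/6) x^3 - 2 x^4 - (7/120) x^5 + O(x^6).

a_0 = -2; a_1 = -1; a_2 = -4; a_3 = -7/6; a_4 = -2; a_5 = -7/120


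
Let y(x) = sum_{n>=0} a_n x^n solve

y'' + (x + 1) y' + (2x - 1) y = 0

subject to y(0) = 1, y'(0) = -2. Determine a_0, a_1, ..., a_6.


Ansatz: y(x) = sum_{n>=0} a_n x^n, so y'(x) = sum_{n>=1} n a_n x^(n-1) and y''(x) = sum_{n>=2} n(n-1) a_n x^(n-2).
Substitute into P(x) y'' + Q(x) y' + R(x) y = 0 with P(x) = 1, Q(x) = x + 1, R(x) = 2x - 1, and match powers of x.
Initial conditions: a_0 = 1, a_1 = -2.
Setting the coefficient of each power of x to zero and solving order by order (substituting the coefficients already found):
  x^0: 2 a_2 + a_1 - a_0 = 0  ->  2 a_2 = -a_1 + a_0 = 3  ->  a_2 = 3/2
  x^1: 6 a_3 + 2 a_2 + 2 a_0 = 0  ->  6 a_3 = -2 a_2 - 2 a_0 = -5  ->  a_3 = -5/6
  x^2: 12 a_4 + 3 a_3 + a_2 + 2 a_1 = 0  ->  12 a_4 = -3 a_3 - a_2 - 2 a_1 = 5  ->  a_4 = 5/12
  x^3: 20 a_5 + 4 a_4 + 2 a_3 + 2 a_2 = 0  ->  20 a_5 = -4 a_4 - 2 a_3 - 2 a_2 = -3  ->  a_5 = -3/20
  x^4: 30 a_6 + 5 a_5 + 3 a_4 + 2 a_3 = 0  ->  30 a_6 = -5 a_5 - 3 a_4 - 2 a_3 = 7/6  ->  a_6 = 7/180
Truncated series: y(x) = 1 - 2 x + (3/2) x^2 - (5/6) x^3 + (5/12) x^4 - (3/20) x^5 + (7/180) x^6 + O(x^7).

a_0 = 1; a_1 = -2; a_2 = 3/2; a_3 = -5/6; a_4 = 5/12; a_5 = -3/20; a_6 = 7/180


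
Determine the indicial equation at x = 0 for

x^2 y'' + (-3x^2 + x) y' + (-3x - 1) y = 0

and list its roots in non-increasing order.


Divide by x^2 to reach normal form y'' + P_1(x) y' + P_2(x) y = 0 with P_1(x) = -3 + 1/x and P_2(x) = -3/x - 1/x^2.
x = 0 is a singular point because the y'-coefficient -3 + 1/x has a pole at x = 0 and the y-coefficient -3/x - 1/x^2 has a pole at x = 0.
It is a regular singular point because x P_1(x) = p(x) = 1 - 3x and x^2 P_2(x) = q(x) = -3x - 1 are polynomials, hence analytic at x = 0.
p(0) = 1,  q(0) = -1.
Indicial equation: r(r-1) + p(0) r + q(0) = 0, i.e. r^2 + (p(0) - 1) r + q(0) = 0, i.e. r^2 - 1 = 0.
Discriminant: (0)^2 - 4(-1) = 4, so r = (0 ± 2)/2.
Solving: r_1 = 1, r_2 = -1.

indicial: r^2 - 1 = 0; roots r_1 = 1, r_2 = -1


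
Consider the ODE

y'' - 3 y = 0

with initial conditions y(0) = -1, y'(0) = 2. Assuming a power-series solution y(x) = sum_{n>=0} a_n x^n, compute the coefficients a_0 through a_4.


Ansatz: y(x) = sum_{n>=0} a_n x^n, so y'(x) = sum_{n>=1} n a_n x^(n-1) and y''(x) = sum_{n>=2} n(n-1) a_n x^(n-2).
Substitute into P(x) y'' + Q(x) y' + R(x) y = 0 with P(x) = 1, Q(x) = 0, R(x) = -3, and match powers of x.
Initial conditions: a_0 = -1, a_1 = 2.
Setting the coefficient of each power of x to zero and solving order by order (substituting the coefficients already found):
  x^0: 2 a_2 - 3 a_0 = 0  ->  2 a_2 = 3 a_0 = -3  ->  a_2 = -3/2
  x^1: 6 a_3 - 3 a_1 = 0  ->  6 a_3 = 3 a_1 = 6  ->  a_3 = 1
  x^2: 12 a_4 - 3 a_2 = 0  ->  12 a_4 = 3 a_2 = -9/2  ->  a_4 = -3/8
Truncated series: y(x) = -1 + 2 x - (3/2) x^2 + x^3 - (3/8) x^4 + O(x^5).

a_0 = -1; a_1 = 2; a_2 = -3/2; a_3 = 1; a_4 = -3/8


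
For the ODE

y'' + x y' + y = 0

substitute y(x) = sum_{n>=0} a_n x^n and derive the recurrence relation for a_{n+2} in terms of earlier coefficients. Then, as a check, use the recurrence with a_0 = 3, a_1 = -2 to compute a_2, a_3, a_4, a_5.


Substitute y = sum_n a_n x^n.
y''(x) has coefficient (n+2)(n+1) a_{n+2} at x^n;
x y'(x) has coefficient n a_n at x^n (shift);
y(x) has coefficient 1 a_n at x^n.
Matching x^n: (n+2)(n+1) a_{n+2} + (n + 1) a_n = 0.
Thus a_{n+2} = (-n - 1) / ((n+1)(n+2)) * a_n.

Check with a_0 = 3, a_1 = -2 (apply the recurrence for n = 0, 1, 2, 3): a_0 = 3, a_1 = -2, a_2 = -3/2, a_3 = 2/3, a_4 = 3/8, a_5 = -2/15.

a_(n+2) = (-n - 1) / ((n+1)(n+2)) * a_n; check: a_0 = 3, a_1 = -2, a_2 = -3/2, a_3 = 2/3, a_4 = 3/8, a_5 = -2/15


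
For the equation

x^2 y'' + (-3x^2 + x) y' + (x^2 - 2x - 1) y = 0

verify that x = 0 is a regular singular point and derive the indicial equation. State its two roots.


Divide by x^2 to reach normal form y'' + P_1(x) y' + P_2(x) y = 0 with P_1(x) = -3 + 1/x and P_2(x) = 1 - 2/x - 1/x^2.
x = 0 is a singular point because the y'-coefficient -3 + 1/x has a pole at x = 0 and the y-coefficient 1 - 2/x - 1/x^2 has a pole at x = 0.
It is a regular singular point because x P_1(x) = p(x) = 1 - 3x and x^2 P_2(x) = q(x) = x^2 - 2x - 1 are polynomials, hence analytic at x = 0.
p(0) = 1,  q(0) = -1.
Indicial equation: r(r-1) + p(0) r + q(0) = 0, i.e. r^2 + (p(0) - 1) r + q(0) = 0, i.e. r^2 - 1 = 0.
Discriminant: (0)^2 - 4(-1) = 4, so r = (0 ± 2)/2.
Solving: r_1 = 1, r_2 = -1.

indicial: r^2 - 1 = 0; roots r_1 = 1, r_2 = -1


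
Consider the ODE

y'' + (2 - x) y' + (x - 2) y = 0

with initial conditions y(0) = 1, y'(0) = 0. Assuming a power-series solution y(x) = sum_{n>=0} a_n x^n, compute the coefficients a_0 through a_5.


Ansatz: y(x) = sum_{n>=0} a_n x^n, so y'(x) = sum_{n>=1} n a_n x^(n-1) and y''(x) = sum_{n>=2} n(n-1) a_n x^(n-2).
Substitute into P(x) y'' + Q(x) y' + R(x) y = 0 with P(x) = 1, Q(x) = 2 - x, R(x) = x - 2, and match powers of x.
Initial conditions: a_0 = 1, a_1 = 0.
Setting the coefficient of each power of x to zero and solving order by order (substituting the coefficients already found):
  x^0: 2 a_2 + 2 a_1 - 2 a_0 = 0  ->  2 a_2 = -2 a_1 + 2 a_0 = 2  ->  a_2 = 1
  x^1: 6 a_3 + 4 a_2 - 3 a_1 + a_0 = 0  ->  6 a_3 = -4 a_2 + 3 a_1 - a_0 = -5  ->  a_3 = -5/6
  x^2: 12 a_4 + 6 a_3 - 4 a_2 + a_1 = 0  ->  12 a_4 = -6 a_3 + 4 a_2 - a_1 = 9  ->  a_4 = 3/4
  x^3: 20 a_5 + 8 a_4 - 5 a_3 + a_2 = 0  ->  20 a_5 = -8 a_4 + 5 a_3 - a_2 = -67/6  ->  a_5 = -67/120
Truncated series: y(x) = 1 + x^2 - (5/6) x^3 + (3/4) x^4 - (67/120) x^5 + O(x^6).

a_0 = 1; a_1 = 0; a_2 = 1; a_3 = -5/6; a_4 = 3/4; a_5 = -67/120


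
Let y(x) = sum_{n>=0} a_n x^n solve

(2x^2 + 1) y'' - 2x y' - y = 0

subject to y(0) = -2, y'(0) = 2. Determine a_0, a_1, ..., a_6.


Ansatz: y(x) = sum_{n>=0} a_n x^n, so y'(x) = sum_{n>=1} n a_n x^(n-1) and y''(x) = sum_{n>=2} n(n-1) a_n x^(n-2).
Substitute into P(x) y'' + Q(x) y' + R(x) y = 0 with P(x) = 2x^2 + 1, Q(x) = -2x, R(x) = -1, and match powers of x.
Initial conditions: a_0 = -2, a_1 = 2.
Setting the coefficient of each power of x to zero and solving order by order (substituting the coefficients already found):
  x^0: 2 a_2 - a_0 = 0  ->  2 a_2 = a_0 = -2  ->  a_2 = -1
  x^1: 6 a_3 - 3 a_1 = 0  ->  6 a_3 = 3 a_1 = 6  ->  a_3 = 1
  x^2: 12 a_4 - a_2 = 0  ->  12 a_4 = a_2 = -1  ->  a_4 = -1/12
  x^3: 20 a_5 + 5 a_3 = 0  ->  20 a_5 = -5 a_3 = -5  ->  a_5 = -1/4
  x^4: 30 a_6 + 15 a_4 = 0  ->  30 a_6 = -15 a_4 = 5/4  ->  a_6 = 1/24
Truncated series: y(x) = -2 + 2 x - x^2 + x^3 - (1/12) x^4 - (1/4) x^5 + (1/24) x^6 + O(x^7).

a_0 = -2; a_1 = 2; a_2 = -1; a_3 = 1; a_4 = -1/12; a_5 = -1/4; a_6 = 1/24


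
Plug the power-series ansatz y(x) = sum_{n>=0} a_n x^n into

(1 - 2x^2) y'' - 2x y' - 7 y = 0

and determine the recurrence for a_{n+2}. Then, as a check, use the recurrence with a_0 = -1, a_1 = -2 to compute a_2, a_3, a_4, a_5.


Substitute y = sum_n a_n x^n.
(1 - 2 x^2) y'' contributes (n+2)(n+1) a_{n+2} - 2 n(n-1) a_n at x^n.
-2 x y'(x) contributes -2 n a_n at x^n.
-7 y(x) contributes -7 a_n at x^n.
Matching x^n: (n+2)(n+1) a_{n+2} + (-2 n(n-1) - 2 n - 7) a_n = 0.
Thus a_{n+2} = (2 n(n-1) + 2 n + 7) / ((n+1)(n+2)) * a_n.

Check with a_0 = -1, a_1 = -2 (apply the recurrence for n = 0, 1, 2, 3): a_0 = -1, a_1 = -2, a_2 = -7/2, a_3 = -3, a_4 = -35/8, a_5 = -15/4.

a_(n+2) = (2 n(n-1) + 2 n + 7) / ((n+1)(n+2)) * a_n; check: a_0 = -1, a_1 = -2, a_2 = -7/2, a_3 = -3, a_4 = -35/8, a_5 = -15/4


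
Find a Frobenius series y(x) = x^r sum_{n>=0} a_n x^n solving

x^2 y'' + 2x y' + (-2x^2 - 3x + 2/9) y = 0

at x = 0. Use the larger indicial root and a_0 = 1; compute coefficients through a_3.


Write in Frobenius form y'' + (p(x)/x) y' + (q(x)/x^2) y = 0:
  p(x) = 2,  q(x) = -2x^2 - 3x + 2/9.
Indicial equation: r(r-1) + (2) r + (2/9) = 0 -> roots r_1 = -1/3, r_2 = -2/3.
Take r = r_1 = -1/3. Let y(x) = x^r sum_{n>=0} a_n x^n with a_0 = 1.
Substitute y = x^r sum a_n x^n and match x^{r+n}. The recurrence is
  D(n) a_n - 3 a_{n-1} - 2 a_{n-2} = 0,  where D(n) = (r+n)(r+n-1) + (2)(r+n) + (2/9).
  a_n = [3 a_{n-1} + 2 a_{n-2}] / D(n).
Since the indicial polynomial factors as (r - r_1)(r - r_2), D(n) = (r_1 + n - r_1)(r_1 + n - r_2) = n(n + 1/3).
Evaluating step by step (a_0 = 1):
  n = 1: D(1) = 1(1 + 1/3) = 4/3; numerator = 3(1) = 3; a_1 = (3)/(4/3) = 9/4
  n = 2: D(2) = 2(2 + 1/3) = 14/3; numerator = 3(9/4) + 2(1) = 35/4; a_2 = (35/4)/(14/3) = 15/8
  n = 3: D(3) = 3(3 + 1/3) = 10; numerator = 3(15/8) + 2(9/4) = 81/8; a_3 = (81/8)/(10) = 81/80

r = -1/3; a_0 = 1; a_1 = 9/4; a_2 = 15/8; a_3 = 81/80


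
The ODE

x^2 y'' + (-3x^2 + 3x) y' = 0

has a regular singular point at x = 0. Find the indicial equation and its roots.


Divide by x^2 to reach normal form y'' + P_1(x) y' + P_2(x) y = 0 with P_1(x) = -3 + 3/x and P_2(x) = 0.
x = 0 is a singular point because the y'-coefficient -3 + 3/x has a pole at x = 0.
It is a regular singular point because x P_1(x) = p(x) = 3 - 3x and x^2 P_2(x) = q(x) = 0 are polynomials, hence analytic at x = 0.
p(0) = 3,  q(0) = 0.
Indicial equation: r(r-1) + p(0) r + q(0) = 0, i.e. r^2 + (p(0) - 1) r + q(0) = 0, i.e. r^2 + 2 r = 0.
Discriminant: (2)^2 - 4(0) = 4, so r = (-2 ± 2)/2.
Solving: r_1 = 0, r_2 = -2.

indicial: r^2 + 2 r = 0; roots r_1 = 0, r_2 = -2


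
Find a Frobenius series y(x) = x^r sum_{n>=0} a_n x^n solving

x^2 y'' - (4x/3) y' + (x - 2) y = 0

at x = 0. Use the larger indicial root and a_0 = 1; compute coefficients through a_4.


Write in Frobenius form y'' + (p(x)/x) y' + (q(x)/x^2) y = 0:
  p(x) = -4/3,  q(x) = x - 2.
Indicial equation: r(r-1) + (-4/3) r + (-2) = 0 -> roots r_1 = 3, r_2 = -2/3.
Take r = r_1 = 3. Let y(x) = x^r sum_{n>=0} a_n x^n with a_0 = 1.
Substitute y = x^r sum a_n x^n and match x^{r+n}. The recurrence is
  D(n) a_n + 1 a_{n-1} = 0,  where D(n) = (r+n)(r+n-1) + (-4/3)(r+n) + (-2).
  a_n = -1 / D(n) * a_{n-1}.
Since the indicial polynomial factors as (r - r_1)(r - r_2), D(n) = (r_1 + n - r_1)(r_1 + n - r_2) = n(n + 11/3).
Evaluating step by step (a_0 = 1):
  n = 1: D(1) = 1(1 + 11/3) = 14/3; numerator = -1(1) = -1; a_1 = (-1)/(14/3) = -3/14
  n = 2: D(2) = 2(2 + 11/3) = 34/3; numerator = -1(-3/14) = 3/14; a_2 = (3/14)/(34/3) = 9/476
  n = 3: D(3) = 3(3 + 11/3) = 20; numerator = -1(9/476) = -9/476; a_3 = (-9/476)/(20) = -9/9520
  n = 4: D(4) = 4(4 + 11/3) = 92/3; numerator = -1(-9/9520) = 9/9520; a_4 = (9/9520)/(92/3) = 27/875840

r = 3; a_0 = 1; a_1 = -3/14; a_2 = 9/476; a_3 = -9/9520; a_4 = 27/875840


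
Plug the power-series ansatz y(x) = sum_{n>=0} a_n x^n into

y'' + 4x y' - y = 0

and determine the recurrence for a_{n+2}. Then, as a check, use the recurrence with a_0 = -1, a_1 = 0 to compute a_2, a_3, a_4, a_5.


Substitute y = sum_n a_n x^n.
y''(x) has coefficient (n+2)(n+1) a_{n+2} at x^n;
4 x y'(x) has coefficient 4 n a_n at x^n (shift);
-y(x) has coefficient -1 a_n at x^n.
Matching x^n: (n+2)(n+1) a_{n+2} + (4n - 1) a_n = 0.
Thus a_{n+2} = (-4n + 1) / ((n+1)(n+2)) * a_n.

Check with a_0 = -1, a_1 = 0 (apply the recurrence for n = 0, 1, 2, 3): a_0 = -1, a_1 = 0, a_2 = -1/2, a_3 = 0, a_4 = 7/24, a_5 = 0.

a_(n+2) = (-4n + 1) / ((n+1)(n+2)) * a_n; check: a_0 = -1, a_1 = 0, a_2 = -1/2, a_3 = 0, a_4 = 7/24, a_5 = 0


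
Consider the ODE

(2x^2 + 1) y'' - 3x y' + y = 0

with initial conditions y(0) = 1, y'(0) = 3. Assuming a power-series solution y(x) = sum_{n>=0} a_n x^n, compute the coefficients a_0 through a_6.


Ansatz: y(x) = sum_{n>=0} a_n x^n, so y'(x) = sum_{n>=1} n a_n x^(n-1) and y''(x) = sum_{n>=2} n(n-1) a_n x^(n-2).
Substitute into P(x) y'' + Q(x) y' + R(x) y = 0 with P(x) = 2x^2 + 1, Q(x) = -3x, R(x) = 1, and match powers of x.
Initial conditions: a_0 = 1, a_1 = 3.
Setting the coefficient of each power of x to zero and solving order by order (substituting the coefficients already found):
  x^0: 2 a_2 + a_0 = 0  ->  2 a_2 = -a_0 = -1  ->  a_2 = -1/2
  x^1: 6 a_3 - 2 a_1 = 0  ->  6 a_3 = 2 a_1 = 6  ->  a_3 = 1
  x^2: 12 a_4 - a_2 = 0  ->  12 a_4 = a_2 = -1/2  ->  a_4 = -1/24
  x^3: 20 a_5 + 4 a_3 = 0  ->  20 a_5 = -4 a_3 = -4  ->  a_5 = -1/5
  x^4: 30 a_6 + 13 a_4 = 0  ->  30 a_6 = -13 a_4 = 13/24  ->  a_6 = 13/720
Truncated series: y(x) = 1 + 3 x - (1/2) x^2 + x^3 - (1/24) x^4 - (1/5) x^5 + (13/720) x^6 + O(x^7).

a_0 = 1; a_1 = 3; a_2 = -1/2; a_3 = 1; a_4 = -1/24; a_5 = -1/5; a_6 = 13/720


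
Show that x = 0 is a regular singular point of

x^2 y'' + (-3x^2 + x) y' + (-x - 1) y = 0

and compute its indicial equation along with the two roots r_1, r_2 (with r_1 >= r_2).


Divide by x^2 to reach normal form y'' + P_1(x) y' + P_2(x) y = 0 with P_1(x) = -3 + 1/x and P_2(x) = -1/x - 1/x^2.
x = 0 is a singular point because the y'-coefficient -3 + 1/x has a pole at x = 0 and the y-coefficient -1/x - 1/x^2 has a pole at x = 0.
It is a regular singular point because x P_1(x) = p(x) = 1 - 3x and x^2 P_2(x) = q(x) = -x - 1 are polynomials, hence analytic at x = 0.
p(0) = 1,  q(0) = -1.
Indicial equation: r(r-1) + p(0) r + q(0) = 0, i.e. r^2 + (p(0) - 1) r + q(0) = 0, i.e. r^2 - 1 = 0.
Discriminant: (0)^2 - 4(-1) = 4, so r = (0 ± 2)/2.
Solving: r_1 = 1, r_2 = -1.

indicial: r^2 - 1 = 0; roots r_1 = 1, r_2 = -1


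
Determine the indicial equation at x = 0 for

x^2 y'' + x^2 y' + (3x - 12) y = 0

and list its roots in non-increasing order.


Divide by x^2 to reach normal form y'' + P_1(x) y' + P_2(x) y = 0 with P_1(x) = 1 and P_2(x) = 3/x - 12/x^2.
x = 0 is a singular point because the y-coefficient 3/x - 12/x^2 has a pole at x = 0.
It is a regular singular point because x P_1(x) = p(x) = x and x^2 P_2(x) = q(x) = 3x - 12 are polynomials, hence analytic at x = 0.
p(0) = 0,  q(0) = -12.
Indicial equation: r(r-1) + p(0) r + q(0) = 0, i.e. r^2 + (p(0) - 1) r + q(0) = 0, i.e. r^2 - 1 r - 12 = 0.
Discriminant: (-1)^2 - 4(-12) = 49, so r = (1 ± 7)/2.
Solving: r_1 = 4, r_2 = -3.

indicial: r^2 - 1 r - 12 = 0; roots r_1 = 4, r_2 = -3


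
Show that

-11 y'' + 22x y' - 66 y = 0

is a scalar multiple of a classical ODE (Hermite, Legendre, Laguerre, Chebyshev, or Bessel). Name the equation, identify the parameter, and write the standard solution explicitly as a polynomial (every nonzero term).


All three coefficients share the factor -11; dividing through by -11 gives  y'' - 2x y' + 6 y = 0.
This matches the Hermite equation y'' - 2x y' + 2n y = 0 with 2n = 6, so n = 3; the polynomial solution is H_3(x).
With y = sum_k a_k x^k, matching x^k gives (k+2)(k+1) a_{k+2} = 2(k - n) a_k = 2(k - 3) a_k. The right side vanishes at k = 3, so the series with the parity of 3 terminates at degree 3.
Standard normalization: leading coefficient of H_n is 2^n, so a_3 = 2^3 = 8. Work downward with a_k = (k+1)(k+2) a_{k+2} / (2(k - n)):
  a_1 = (2)(3)(8) / (2(1 - 3)) = 48/(-4) = -12
Hence H_3(x) = 8 x^3 - 12 x.

H_3(x); series = 8 x^3 - 12 x


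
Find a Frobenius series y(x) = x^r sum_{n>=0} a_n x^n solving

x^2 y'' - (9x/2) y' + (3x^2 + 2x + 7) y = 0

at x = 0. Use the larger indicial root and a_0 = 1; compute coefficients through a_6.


Write in Frobenius form y'' + (p(x)/x) y' + (q(x)/x^2) y = 0:
  p(x) = -9/2,  q(x) = 3x^2 + 2x + 7.
Indicial equation: r(r-1) + (-9/2) r + (7) = 0 -> roots r_1 = 7/2, r_2 = 2.
Take r = r_1 = 7/2. Let y(x) = x^r sum_{n>=0} a_n x^n with a_0 = 1.
Substitute y = x^r sum a_n x^n and match x^{r+n}. The recurrence is
  D(n) a_n + 2 a_{n-1} + 3 a_{n-2} = 0,  where D(n) = (r+n)(r+n-1) + (-9/2)(r+n) + (7).
  a_n = [-2 a_{n-1} - 3 a_{n-2}] / D(n).
Since the indicial polynomial factors as (r - r_1)(r - r_2), D(n) = (r_1 + n - r_1)(r_1 + n - r_2) = n(n + 3/2).
Evaluating step by step (a_0 = 1):
  n = 1: D(1) = 1(1 + 3/2) = 5/2; numerator = -2(1) = -2; a_1 = (-2)/(5/2) = -4/5
  n = 2: D(2) = 2(2 + 3/2) = 7; numerator = -2(-4/5) - 3(1) = -7/5; a_2 = (-7/5)/(7) = -1/5
  n = 3: D(3) = 3(3 + 3/2) = 27/2; numerator = -2(-1/5) - 3(-4/5) = 14/5; a_3 = (14/5)/(27/2) = 28/135
  n = 4: D(4) = 4(4 + 3/2) = 22; numerator = -2(28/135) - 3(-1/5) = 5/27; a_4 = (5/27)/(22) = 5/594
  n = 5: D(5) = 5(5 + 3/2) = 65/2; numerator = -2(5/594) - 3(28/135) = -949/1485; a_5 = (-949/1485)/(65/2) = -146/7425
  n = 6: D(6) = 6(6 + 3/2) = 45; numerator = -2(-146/7425) - 3(5/594) = 19/1350; a_6 = (19/1350)/(45) = 19/60750

r = 7/2; a_0 = 1; a_1 = -4/5; a_2 = -1/5; a_3 = 28/135; a_4 = 5/594; a_5 = -146/7425; a_6 = 19/60750


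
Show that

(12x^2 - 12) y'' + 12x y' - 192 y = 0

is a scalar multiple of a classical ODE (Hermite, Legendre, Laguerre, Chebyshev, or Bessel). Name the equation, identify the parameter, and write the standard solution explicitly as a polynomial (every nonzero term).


All three coefficients share the factor -12; dividing through by -12 gives  (1 - x^2) y'' - x y' + 16 y = 0.
This matches the Chebyshev equation (1 - x^2) y'' - x y' + n^2 y = 0 (note the -x y' term, not -2x y') with n^2 = 16, so n = 4; the polynomial solution is T_4(x).
With y = sum_k a_k x^k, matching x^k gives (k+2)(k+1) a_{k+2} = (k^2 - n^2) a_k = (k - 4)(k + 4) a_k. The right side vanishes at k = 4, so the series with the parity of 4 terminates at degree 4.
Standard normalization: leading coefficient of T_n is 2^(n-1), so a_4 = 2^3 = 8. Work downward with a_k = (k+1)(k+2) a_{k+2} / ((k - 4)(k + 4)):
  a_2 = (3)(4)(8) / ((2 - 4)(2 + 4)) = 96/(-12) = -8
  a_0 = (1)(2)(-8) / ((0 - 4)(0 + 4)) = -16/(-16) = 1
Hence T_4(x) = 8 x^4 - 8 x^2 + 1.

T_4(x); series = 8 x^4 - 8 x^2 + 1


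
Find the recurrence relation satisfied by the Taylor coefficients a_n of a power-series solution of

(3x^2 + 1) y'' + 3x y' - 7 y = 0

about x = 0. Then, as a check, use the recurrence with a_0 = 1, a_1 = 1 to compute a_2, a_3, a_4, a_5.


Substitute y = sum_n a_n x^n.
(1 + 3 x^2) y'' contributes (n+2)(n+1) a_{n+2} + 3 n(n-1) a_n at x^n.
3 x y'(x) contributes 3 n a_n at x^n.
-7 y(x) contributes -7 a_n at x^n.
Matching x^n: (n+2)(n+1) a_{n+2} + (3 n(n-1) + 3 n - 7) a_n = 0.
Thus a_{n+2} = (-3 n(n-1) - 3 n + 7) / ((n+1)(n+2)) * a_n.

Check with a_0 = 1, a_1 = 1 (apply the recurrence for n = 0, 1, 2, 3): a_0 = 1, a_1 = 1, a_2 = 7/2, a_3 = 2/3, a_4 = -35/24, a_5 = -2/3.

a_(n+2) = (-3 n(n-1) - 3 n + 7) / ((n+1)(n+2)) * a_n; check: a_0 = 1, a_1 = 1, a_2 = 7/2, a_3 = 2/3, a_4 = -35/24, a_5 = -2/3


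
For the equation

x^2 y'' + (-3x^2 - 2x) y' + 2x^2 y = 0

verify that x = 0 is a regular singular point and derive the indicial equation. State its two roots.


Divide by x^2 to reach normal form y'' + P_1(x) y' + P_2(x) y = 0 with P_1(x) = -3 - 2/x and P_2(x) = 2.
x = 0 is a singular point because the y'-coefficient -3 - 2/x has a pole at x = 0.
It is a regular singular point because x P_1(x) = p(x) = -3x - 2 and x^2 P_2(x) = q(x) = 2x^2 are polynomials, hence analytic at x = 0.
p(0) = -2,  q(0) = 0.
Indicial equation: r(r-1) + p(0) r + q(0) = 0, i.e. r^2 + (p(0) - 1) r + q(0) = 0, i.e. r^2 - 3 r = 0.
Discriminant: (-3)^2 - 4(0) = 9, so r = (3 ± 3)/2.
Solving: r_1 = 3, r_2 = 0.

indicial: r^2 - 3 r = 0; roots r_1 = 3, r_2 = 0


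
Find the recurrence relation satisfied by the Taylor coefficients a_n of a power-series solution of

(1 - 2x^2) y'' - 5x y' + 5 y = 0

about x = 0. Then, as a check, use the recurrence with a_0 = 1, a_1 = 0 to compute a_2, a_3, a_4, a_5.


Substitute y = sum_n a_n x^n.
(1 - 2 x^2) y'' contributes (n+2)(n+1) a_{n+2} - 2 n(n-1) a_n at x^n.
-5 x y'(x) contributes -5 n a_n at x^n.
5 y(x) contributes 5 a_n at x^n.
Matching x^n: (n+2)(n+1) a_{n+2} + (-2 n(n-1) - 5 n + 5) a_n = 0.
Thus a_{n+2} = (2 n(n-1) + 5 n - 5) / ((n+1)(n+2)) * a_n.

Check with a_0 = 1, a_1 = 0 (apply the recurrence for n = 0, 1, 2, 3): a_0 = 1, a_1 = 0, a_2 = -5/2, a_3 = 0, a_4 = -15/8, a_5 = 0.

a_(n+2) = (2 n(n-1) + 5 n - 5) / ((n+1)(n+2)) * a_n; check: a_0 = 1, a_1 = 0, a_2 = -5/2, a_3 = 0, a_4 = -15/8, a_5 = 0


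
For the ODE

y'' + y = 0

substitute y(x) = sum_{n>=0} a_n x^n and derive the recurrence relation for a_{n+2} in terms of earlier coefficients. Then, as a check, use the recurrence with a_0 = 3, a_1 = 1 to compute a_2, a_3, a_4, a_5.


Substitute y = sum_n a_n x^n into y'' + (const) y = 0.
y''(x) = sum_{n>=0} (n+2)(n+1) a_{n+2} x^n.
The ODE becomes sum_n [(n+2)(n+1) a_{n+2} + 1 a_n] x^n = 0.
Setting each coefficient to zero gives the recurrence:
  (n+2)(n+1) a_{n+2} + 1 a_n = 0,
  a_{n+2} = -1 / ((n+1)(n+2)) a_n.

Check with a_0 = 3, a_1 = 1 (apply the recurrence for n = 0, 1, 2, 3): a_0 = 3, a_1 = 1, a_2 = -3/2, a_3 = -1/6, a_4 = 1/8, a_5 = 1/120.

a_{n+2} = -1/((n+1)(n+2)) * a_n; check: a_0 = 3, a_1 = 1, a_2 = -3/2, a_3 = -1/6, a_4 = 1/8, a_5 = 1/120


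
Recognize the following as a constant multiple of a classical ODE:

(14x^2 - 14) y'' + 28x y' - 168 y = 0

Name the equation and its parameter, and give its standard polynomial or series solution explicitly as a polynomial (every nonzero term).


All three coefficients share the factor -14; dividing through by -14 gives  (1 - x^2) y'' - 2x y' + 12 y = 0.
This matches the Legendre equation (1 - x^2) y'' - 2x y' + n(n+1) y = 0 (note the -2x y' term) with n(n+1) = 12, so n = 3; the polynomial solution is P_3(x).
With y = sum_k a_k x^k, matching x^k gives (k+2)(k+1) a_{k+2} = [k(k+1) - n(n+1)] a_k = (k - 3)(k + 4) a_k. The right side vanishes at k = 3, so the series with the parity of 3 terminates at degree 3.
Standard normalization (P_n(1) = 1): leading coefficient (2n)!/(2^n (n!)^2) = 720/(8*36) = 5/2, so a_3 = 5/2. Work downward with a_k = (k+1)(k+2) a_{k+2} / ((k - 3)(k + 4)):
  a_1 = (2)(3)(5/2) / ((1 - 3)(1 + 4)) = 15/(-10) = -3/2
Hence P_3(x) = 5 x^3/2 - 3 x/2.

P_3(x); series = 5 x^3/2 - 3 x/2


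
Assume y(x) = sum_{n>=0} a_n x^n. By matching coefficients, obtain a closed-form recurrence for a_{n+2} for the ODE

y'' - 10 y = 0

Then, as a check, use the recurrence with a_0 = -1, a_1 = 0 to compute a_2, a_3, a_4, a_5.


Substitute y = sum_n a_n x^n into y'' + (const) y = 0.
y''(x) = sum_{n>=0} (n+2)(n+1) a_{n+2} x^n.
The ODE becomes sum_n [(n+2)(n+1) a_{n+2} - 10 a_n] x^n = 0.
Setting each coefficient to zero gives the recurrence:
  (n+2)(n+1) a_{n+2} - 10 a_n = 0,
  a_{n+2} = 10 / ((n+1)(n+2)) a_n.

Check with a_0 = -1, a_1 = 0 (apply the recurrence for n = 0, 1, 2, 3): a_0 = -1, a_1 = 0, a_2 = -5, a_3 = 0, a_4 = -25/6, a_5 = 0.

a_{n+2} = 10/((n+1)(n+2)) * a_n; check: a_0 = -1, a_1 = 0, a_2 = -5, a_3 = 0, a_4 = -25/6, a_5 = 0


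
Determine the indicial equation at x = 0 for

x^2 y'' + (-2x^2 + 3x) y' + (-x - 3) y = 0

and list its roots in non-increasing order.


Divide by x^2 to reach normal form y'' + P_1(x) y' + P_2(x) y = 0 with P_1(x) = -2 + 3/x and P_2(x) = -1/x - 3/x^2.
x = 0 is a singular point because the y'-coefficient -2 + 3/x has a pole at x = 0 and the y-coefficient -1/x - 3/x^2 has a pole at x = 0.
It is a regular singular point because x P_1(x) = p(x) = 3 - 2x and x^2 P_2(x) = q(x) = -x - 3 are polynomials, hence analytic at x = 0.
p(0) = 3,  q(0) = -3.
Indicial equation: r(r-1) + p(0) r + q(0) = 0, i.e. r^2 + (p(0) - 1) r + q(0) = 0, i.e. r^2 + 2 r - 3 = 0.
Discriminant: (2)^2 - 4(-3) = 16, so r = (-2 ± 4)/2.
Solving: r_1 = 1, r_2 = -3.

indicial: r^2 + 2 r - 3 = 0; roots r_1 = 1, r_2 = -3


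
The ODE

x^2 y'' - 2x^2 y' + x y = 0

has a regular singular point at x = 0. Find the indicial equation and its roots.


Divide by x^2 to reach normal form y'' + P_1(x) y' + P_2(x) y = 0 with P_1(x) = -2 and P_2(x) = 1/x.
x = 0 is a singular point because the y-coefficient 1/x has a pole at x = 0.
It is a regular singular point because x P_1(x) = p(x) = -2x and x^2 P_2(x) = q(x) = x are polynomials, hence analytic at x = 0.
p(0) = 0,  q(0) = 0.
Indicial equation: r(r-1) + p(0) r + q(0) = 0, i.e. r^2 + (p(0) - 1) r + q(0) = 0, i.e. r^2 - 1 r = 0.
Discriminant: (-1)^2 - 4(0) = 1, so r = (1 ± 1)/2.
Solving: r_1 = 1, r_2 = 0.

indicial: r^2 - 1 r = 0; roots r_1 = 1, r_2 = 0


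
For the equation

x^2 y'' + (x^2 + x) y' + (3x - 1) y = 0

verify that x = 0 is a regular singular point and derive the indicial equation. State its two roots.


Divide by x^2 to reach normal form y'' + P_1(x) y' + P_2(x) y = 0 with P_1(x) = 1 + 1/x and P_2(x) = 3/x - 1/x^2.
x = 0 is a singular point because the y'-coefficient 1 + 1/x has a pole at x = 0 and the y-coefficient 3/x - 1/x^2 has a pole at x = 0.
It is a regular singular point because x P_1(x) = p(x) = x + 1 and x^2 P_2(x) = q(x) = 3x - 1 are polynomials, hence analytic at x = 0.
p(0) = 1,  q(0) = -1.
Indicial equation: r(r-1) + p(0) r + q(0) = 0, i.e. r^2 + (p(0) - 1) r + q(0) = 0, i.e. r^2 - 1 = 0.
Discriminant: (0)^2 - 4(-1) = 4, so r = (0 ± 2)/2.
Solving: r_1 = 1, r_2 = -1.

indicial: r^2 - 1 = 0; roots r_1 = 1, r_2 = -1


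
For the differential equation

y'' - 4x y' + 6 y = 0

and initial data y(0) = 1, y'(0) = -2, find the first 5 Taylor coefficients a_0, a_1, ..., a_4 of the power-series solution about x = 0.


Ansatz: y(x) = sum_{n>=0} a_n x^n, so y'(x) = sum_{n>=1} n a_n x^(n-1) and y''(x) = sum_{n>=2} n(n-1) a_n x^(n-2).
Substitute into P(x) y'' + Q(x) y' + R(x) y = 0 with P(x) = 1, Q(x) = -4x, R(x) = 6, and match powers of x.
Initial conditions: a_0 = 1, a_1 = -2.
Setting the coefficient of each power of x to zero and solving order by order (substituting the coefficients already found):
  x^0: 2 a_2 + 6 a_0 = 0  ->  2 a_2 = -6 a_0 = -6  ->  a_2 = -3
  x^1: 6 a_3 + 2 a_1 = 0  ->  6 a_3 = -2 a_1 = 4  ->  a_3 = 2/3
  x^2: 12 a_4 - 2 a_2 = 0  ->  12 a_4 = 2 a_2 = -6  ->  a_4 = -1/2
Truncated series: y(x) = 1 - 2 x - 3 x^2 + (2/3) x^3 - (1/2) x^4 + O(x^5).

a_0 = 1; a_1 = -2; a_2 = -3; a_3 = 2/3; a_4 = -1/2


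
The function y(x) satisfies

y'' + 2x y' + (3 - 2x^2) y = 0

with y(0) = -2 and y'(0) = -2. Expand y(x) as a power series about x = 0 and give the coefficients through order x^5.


Ansatz: y(x) = sum_{n>=0} a_n x^n, so y'(x) = sum_{n>=1} n a_n x^(n-1) and y''(x) = sum_{n>=2} n(n-1) a_n x^(n-2).
Substitute into P(x) y'' + Q(x) y' + R(x) y = 0 with P(x) = 1, Q(x) = 2x, R(x) = 3 - 2x^2, and match powers of x.
Initial conditions: a_0 = -2, a_1 = -2.
Setting the coefficient of each power of x to zero and solving order by order (substituting the coefficients already found):
  x^0: 2 a_2 + 3 a_0 = 0  ->  2 a_2 = -3 a_0 = 6  ->  a_2 = 3
  x^1: 6 a_3 + 5 a_1 = 0  ->  6 a_3 = -5 a_1 = 10  ->  a_3 = 5/3
  x^2: 12 a_4 + 7 a_2 - 2 a_0 = 0  ->  12 a_4 = -7 a_2 + 2 a_0 = -25  ->  a_4 = -25/12
  x^3: 20 a_5 + 9 a_3 - 2 a_1 = 0  ->  20 a_5 = -9 a_3 + 2 a_1 = -19  ->  a_5 = -19/20
Truncated series: y(x) = -2 - 2 x + 3 x^2 + (5/3) x^3 - (25/12) x^4 - (19/20) x^5 + O(x^6).

a_0 = -2; a_1 = -2; a_2 = 3; a_3 = 5/3; a_4 = -25/12; a_5 = -19/20


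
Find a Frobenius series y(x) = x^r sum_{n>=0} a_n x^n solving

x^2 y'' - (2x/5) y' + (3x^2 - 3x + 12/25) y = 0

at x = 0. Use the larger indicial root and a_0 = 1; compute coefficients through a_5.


Write in Frobenius form y'' + (p(x)/x) y' + (q(x)/x^2) y = 0:
  p(x) = -2/5,  q(x) = 3x^2 - 3x + 12/25.
Indicial equation: r(r-1) + (-2/5) r + (12/25) = 0 -> roots r_1 = 4/5, r_2 = 3/5.
Take r = r_1 = 4/5. Let y(x) = x^r sum_{n>=0} a_n x^n with a_0 = 1.
Substitute y = x^r sum a_n x^n and match x^{r+n}. The recurrence is
  D(n) a_n - 3 a_{n-1} + 3 a_{n-2} = 0,  where D(n) = (r+n)(r+n-1) + (-2/5)(r+n) + (12/25).
  a_n = [3 a_{n-1} - 3 a_{n-2}] / D(n).
Since the indicial polynomial factors as (r - r_1)(r - r_2), D(n) = (r_1 + n - r_1)(r_1 + n - r_2) = n(n + 1/5).
Evaluating step by step (a_0 = 1):
  n = 1: D(1) = 1(1 + 1/5) = 6/5; numerator = 3(1) = 3; a_1 = (3)/(6/5) = 5/2
  n = 2: D(2) = 2(2 + 1/5) = 22/5; numerator = 3(5/2) - 3(1) = 9/2; a_2 = (9/2)/(22/5) = 45/44
  n = 3: D(3) = 3(3 + 1/5) = 48/5; numerator = 3(45/44) - 3(5/2) = -195/44; a_3 = (-195/44)/(48/5) = -325/704
  n = 4: D(4) = 4(4 + 1/5) = 84/5; numerator = 3(-325/704) - 3(45/44) = -285/64; a_4 = (-285/64)/(84/5) = -475/1792
  n = 5: D(5) = 5(5 + 1/5) = 26; numerator = 3(-475/1792) - 3(-325/704) = 11625/19712; a_5 = (11625/19712)/(26) = 11625/512512

r = 4/5; a_0 = 1; a_1 = 5/2; a_2 = 45/44; a_3 = -325/704; a_4 = -475/1792; a_5 = 11625/512512
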